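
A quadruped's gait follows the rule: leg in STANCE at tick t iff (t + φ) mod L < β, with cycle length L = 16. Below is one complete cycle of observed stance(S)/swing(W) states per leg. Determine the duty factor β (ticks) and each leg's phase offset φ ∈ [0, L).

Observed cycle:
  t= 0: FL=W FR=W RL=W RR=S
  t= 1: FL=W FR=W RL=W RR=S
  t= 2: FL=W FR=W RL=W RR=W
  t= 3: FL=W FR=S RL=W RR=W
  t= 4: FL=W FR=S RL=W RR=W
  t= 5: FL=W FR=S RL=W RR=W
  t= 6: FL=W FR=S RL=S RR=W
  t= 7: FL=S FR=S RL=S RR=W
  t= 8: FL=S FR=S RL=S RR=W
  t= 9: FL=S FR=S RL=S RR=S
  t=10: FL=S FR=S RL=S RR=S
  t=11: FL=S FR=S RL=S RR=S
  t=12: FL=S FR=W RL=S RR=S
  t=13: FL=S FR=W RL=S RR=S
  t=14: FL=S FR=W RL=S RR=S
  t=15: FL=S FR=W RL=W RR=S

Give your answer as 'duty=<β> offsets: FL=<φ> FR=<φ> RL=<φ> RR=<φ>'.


duty β = stance ticks per leg = 9
FL: stance ticks = 9; W→S at t=7 → φ=9
FR: stance ticks = 9; W→S at t=3 → φ=13
RL: stance ticks = 9; W→S at t=6 → φ=10
RR: stance ticks = 9; W→S at t=9 → φ=7

duty=9 offsets: FL=9 FR=13 RL=10 RR=7


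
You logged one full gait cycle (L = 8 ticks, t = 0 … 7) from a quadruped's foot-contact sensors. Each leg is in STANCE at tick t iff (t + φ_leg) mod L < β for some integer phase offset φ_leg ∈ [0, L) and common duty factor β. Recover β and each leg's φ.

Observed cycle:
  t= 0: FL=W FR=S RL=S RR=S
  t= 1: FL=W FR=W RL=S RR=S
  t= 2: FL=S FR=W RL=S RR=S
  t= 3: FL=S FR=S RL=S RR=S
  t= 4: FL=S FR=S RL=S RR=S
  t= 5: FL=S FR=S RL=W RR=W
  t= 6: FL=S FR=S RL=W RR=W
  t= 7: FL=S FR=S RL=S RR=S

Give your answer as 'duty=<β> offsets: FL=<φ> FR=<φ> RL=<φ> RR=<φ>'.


duty=6 offsets: FL=6 FR=5 RL=1 RR=1

duty β = stance ticks per leg = 6
FL: stance ticks = 6; W→S at t=2 → φ=6
FR: stance ticks = 6; W→S at t=3 → φ=5
RL: stance ticks = 6; W→S at t=7 → φ=1
RR: stance ticks = 6; W→S at t=7 → φ=1


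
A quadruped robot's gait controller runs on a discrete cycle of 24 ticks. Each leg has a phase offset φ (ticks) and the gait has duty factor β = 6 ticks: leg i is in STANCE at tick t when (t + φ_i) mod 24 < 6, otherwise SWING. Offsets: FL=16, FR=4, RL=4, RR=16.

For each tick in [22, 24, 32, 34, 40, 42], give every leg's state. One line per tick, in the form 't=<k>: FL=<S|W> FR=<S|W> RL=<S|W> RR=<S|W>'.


t=22: FL=W FR=S RL=S RR=W
t=24: FL=W FR=S RL=S RR=W
t=32: FL=S FR=W RL=W RR=S
t=34: FL=S FR=W RL=W RR=S
t=40: FL=W FR=W RL=W RR=W
t=42: FL=W FR=W RL=W RR=W

t=22: phase=(14,2,2,14) vs β=6 → FL=W FR=S RL=S RR=W
t=24: phase=(16,4,4,16) vs β=6 → FL=W FR=S RL=S RR=W
t=32: phase=(0,12,12,0) vs β=6 → FL=S FR=W RL=W RR=S
t=34: phase=(2,14,14,2) vs β=6 → FL=S FR=W RL=W RR=S
t=40: phase=(8,20,20,8) vs β=6 → FL=W FR=W RL=W RR=W
t=42: phase=(10,22,22,10) vs β=6 → FL=W FR=W RL=W RR=W


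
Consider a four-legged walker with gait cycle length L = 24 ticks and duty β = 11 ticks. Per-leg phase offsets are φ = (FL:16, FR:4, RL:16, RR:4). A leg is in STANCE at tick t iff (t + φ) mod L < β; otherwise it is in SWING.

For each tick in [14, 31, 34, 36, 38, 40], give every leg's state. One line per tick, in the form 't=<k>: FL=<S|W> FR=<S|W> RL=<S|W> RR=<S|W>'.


t=14: phase=(6,18,6,18) vs β=11 → FL=S FR=W RL=S RR=W
t=31: phase=(23,11,23,11) vs β=11 → FL=W FR=W RL=W RR=W
t=34: phase=(2,14,2,14) vs β=11 → FL=S FR=W RL=S RR=W
t=36: phase=(4,16,4,16) vs β=11 → FL=S FR=W RL=S RR=W
t=38: phase=(6,18,6,18) vs β=11 → FL=S FR=W RL=S RR=W
t=40: phase=(8,20,8,20) vs β=11 → FL=S FR=W RL=S RR=W

t=14: FL=S FR=W RL=S RR=W
t=31: FL=W FR=W RL=W RR=W
t=34: FL=S FR=W RL=S RR=W
t=36: FL=S FR=W RL=S RR=W
t=38: FL=S FR=W RL=S RR=W
t=40: FL=S FR=W RL=S RR=W


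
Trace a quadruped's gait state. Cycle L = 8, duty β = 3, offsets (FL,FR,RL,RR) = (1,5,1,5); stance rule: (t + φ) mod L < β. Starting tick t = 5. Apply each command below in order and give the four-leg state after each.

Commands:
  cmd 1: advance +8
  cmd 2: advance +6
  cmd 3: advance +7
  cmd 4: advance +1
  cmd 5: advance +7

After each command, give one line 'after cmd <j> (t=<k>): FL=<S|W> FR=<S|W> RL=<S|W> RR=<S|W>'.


after cmd 1 (t=13): FL=W FR=S RL=W RR=S
after cmd 2 (t=19): FL=W FR=S RL=W RR=S
after cmd 3 (t=26): FL=W FR=W RL=W RR=W
after cmd 4 (t=27): FL=W FR=S RL=W RR=S
after cmd 5 (t=34): FL=W FR=W RL=W RR=W

start t=5: FL=W FR=S RL=W RR=S
cmd 1: advance +8 → t=13, phase=(6,2,6,2) → FL=W FR=S RL=W RR=S
cmd 2: advance +6 → t=19, phase=(4,0,4,0) → FL=W FR=S RL=W RR=S
cmd 3: advance +7 → t=26, phase=(3,7,3,7) → FL=W FR=W RL=W RR=W
cmd 4: advance +1 → t=27, phase=(4,0,4,0) → FL=W FR=S RL=W RR=S
cmd 5: advance +7 → t=34, phase=(3,7,3,7) → FL=W FR=W RL=W RR=W


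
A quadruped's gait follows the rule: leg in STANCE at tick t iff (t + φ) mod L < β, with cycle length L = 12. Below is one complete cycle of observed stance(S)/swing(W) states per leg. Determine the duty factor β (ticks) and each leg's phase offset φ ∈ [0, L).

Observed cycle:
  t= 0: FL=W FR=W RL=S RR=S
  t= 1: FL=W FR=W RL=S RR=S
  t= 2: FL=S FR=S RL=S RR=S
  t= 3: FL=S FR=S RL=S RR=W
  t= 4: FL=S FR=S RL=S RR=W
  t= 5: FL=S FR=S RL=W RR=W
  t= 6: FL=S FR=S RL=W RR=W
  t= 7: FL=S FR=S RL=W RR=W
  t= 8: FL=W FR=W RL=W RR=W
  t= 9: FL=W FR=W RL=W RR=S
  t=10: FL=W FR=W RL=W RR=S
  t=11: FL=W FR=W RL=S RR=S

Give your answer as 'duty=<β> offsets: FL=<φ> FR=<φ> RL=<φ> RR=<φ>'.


duty β = stance ticks per leg = 6
FL: stance ticks = 6; W→S at t=2 → φ=10
FR: stance ticks = 6; W→S at t=2 → φ=10
RL: stance ticks = 6; W→S at t=11 → φ=1
RR: stance ticks = 6; W→S at t=9 → φ=3

duty=6 offsets: FL=10 FR=10 RL=1 RR=3


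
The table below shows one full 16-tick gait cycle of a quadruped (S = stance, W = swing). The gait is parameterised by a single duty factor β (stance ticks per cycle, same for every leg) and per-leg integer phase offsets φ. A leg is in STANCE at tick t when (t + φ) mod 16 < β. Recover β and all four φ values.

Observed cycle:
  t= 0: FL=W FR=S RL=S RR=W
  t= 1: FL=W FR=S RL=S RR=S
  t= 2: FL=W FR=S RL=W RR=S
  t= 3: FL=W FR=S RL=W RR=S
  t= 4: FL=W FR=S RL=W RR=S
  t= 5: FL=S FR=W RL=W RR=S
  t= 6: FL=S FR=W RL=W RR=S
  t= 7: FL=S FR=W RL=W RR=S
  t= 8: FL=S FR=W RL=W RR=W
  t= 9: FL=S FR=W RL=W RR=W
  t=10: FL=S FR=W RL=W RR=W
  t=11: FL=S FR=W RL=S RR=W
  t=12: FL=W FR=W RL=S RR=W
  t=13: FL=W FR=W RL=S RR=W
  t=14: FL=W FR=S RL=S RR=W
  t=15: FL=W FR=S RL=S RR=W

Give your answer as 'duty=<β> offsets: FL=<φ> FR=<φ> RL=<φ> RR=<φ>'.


duty β = stance ticks per leg = 7
FL: stance ticks = 7; W→S at t=5 → φ=11
FR: stance ticks = 7; W→S at t=14 → φ=2
RL: stance ticks = 7; W→S at t=11 → φ=5
RR: stance ticks = 7; W→S at t=1 → φ=15

duty=7 offsets: FL=11 FR=2 RL=5 RR=15


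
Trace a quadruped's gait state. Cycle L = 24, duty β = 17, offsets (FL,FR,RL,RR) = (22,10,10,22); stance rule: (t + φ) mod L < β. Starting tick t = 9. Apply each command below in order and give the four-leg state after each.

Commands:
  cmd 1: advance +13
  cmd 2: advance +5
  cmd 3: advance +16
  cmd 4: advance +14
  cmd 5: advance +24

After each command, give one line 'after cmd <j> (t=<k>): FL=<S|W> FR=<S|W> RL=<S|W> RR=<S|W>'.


after cmd 1 (t=22): FL=W FR=S RL=S RR=W
after cmd 2 (t=27): FL=S FR=S RL=S RR=S
after cmd 3 (t=43): FL=W FR=S RL=S RR=W
after cmd 4 (t=57): FL=S FR=W RL=W RR=S
after cmd 5 (t=81): FL=S FR=W RL=W RR=S

start t=9: FL=S FR=W RL=W RR=S
cmd 1: advance +13 → t=22, phase=(20,8,8,20) → FL=W FR=S RL=S RR=W
cmd 2: advance +5 → t=27, phase=(1,13,13,1) → FL=S FR=S RL=S RR=S
cmd 3: advance +16 → t=43, phase=(17,5,5,17) → FL=W FR=S RL=S RR=W
cmd 4: advance +14 → t=57, phase=(7,19,19,7) → FL=S FR=W RL=W RR=S
cmd 5: advance +24 → t=81, phase=(7,19,19,7) → FL=S FR=W RL=W RR=S


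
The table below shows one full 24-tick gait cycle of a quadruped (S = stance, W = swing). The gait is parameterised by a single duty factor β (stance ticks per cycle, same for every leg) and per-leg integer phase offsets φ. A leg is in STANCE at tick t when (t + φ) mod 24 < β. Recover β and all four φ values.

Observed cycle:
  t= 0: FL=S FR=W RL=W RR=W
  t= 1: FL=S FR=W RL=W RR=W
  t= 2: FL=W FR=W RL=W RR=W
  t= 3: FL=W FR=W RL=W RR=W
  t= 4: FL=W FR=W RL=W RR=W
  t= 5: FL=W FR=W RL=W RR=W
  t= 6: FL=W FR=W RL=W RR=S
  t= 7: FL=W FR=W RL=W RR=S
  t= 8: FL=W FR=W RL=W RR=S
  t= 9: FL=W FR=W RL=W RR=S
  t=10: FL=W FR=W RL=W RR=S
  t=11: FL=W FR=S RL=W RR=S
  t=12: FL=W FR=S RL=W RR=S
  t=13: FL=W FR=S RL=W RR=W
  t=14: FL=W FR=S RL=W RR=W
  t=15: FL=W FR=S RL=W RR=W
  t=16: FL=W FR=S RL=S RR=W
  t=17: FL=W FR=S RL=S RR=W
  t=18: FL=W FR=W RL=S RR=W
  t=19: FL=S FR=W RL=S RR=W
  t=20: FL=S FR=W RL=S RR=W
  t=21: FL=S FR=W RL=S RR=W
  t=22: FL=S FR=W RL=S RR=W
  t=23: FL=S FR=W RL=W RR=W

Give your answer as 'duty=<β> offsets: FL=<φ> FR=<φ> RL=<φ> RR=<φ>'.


duty=7 offsets: FL=5 FR=13 RL=8 RR=18

duty β = stance ticks per leg = 7
FL: stance ticks = 7; W→S at t=19 → φ=5
FR: stance ticks = 7; W→S at t=11 → φ=13
RL: stance ticks = 7; W→S at t=16 → φ=8
RR: stance ticks = 7; W→S at t=6 → φ=18


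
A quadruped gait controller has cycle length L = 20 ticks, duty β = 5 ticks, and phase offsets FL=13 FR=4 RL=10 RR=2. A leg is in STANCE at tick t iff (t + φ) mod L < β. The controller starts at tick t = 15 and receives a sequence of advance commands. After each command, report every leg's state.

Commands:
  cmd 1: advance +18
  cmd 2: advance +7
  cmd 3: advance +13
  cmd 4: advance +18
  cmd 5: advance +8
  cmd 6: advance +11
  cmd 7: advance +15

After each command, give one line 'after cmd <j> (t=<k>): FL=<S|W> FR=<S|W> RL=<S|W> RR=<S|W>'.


after cmd 1 (t=33): FL=W FR=W RL=S RR=W
after cmd 2 (t=40): FL=W FR=S RL=W RR=S
after cmd 3 (t=53): FL=W FR=W RL=S RR=W
after cmd 4 (t=71): FL=S FR=W RL=S RR=W
after cmd 5 (t=79): FL=W FR=S RL=W RR=S
after cmd 6 (t=90): FL=S FR=W RL=S RR=W
after cmd 7 (t=105): FL=W FR=W RL=W RR=W

start t=15: FL=W FR=W RL=W RR=W
cmd 1: advance +18 → t=33, phase=(6,17,3,15) → FL=W FR=W RL=S RR=W
cmd 2: advance +7 → t=40, phase=(13,4,10,2) → FL=W FR=S RL=W RR=S
cmd 3: advance +13 → t=53, phase=(6,17,3,15) → FL=W FR=W RL=S RR=W
cmd 4: advance +18 → t=71, phase=(4,15,1,13) → FL=S FR=W RL=S RR=W
cmd 5: advance +8 → t=79, phase=(12,3,9,1) → FL=W FR=S RL=W RR=S
cmd 6: advance +11 → t=90, phase=(3,14,0,12) → FL=S FR=W RL=S RR=W
cmd 7: advance +15 → t=105, phase=(18,9,15,7) → FL=W FR=W RL=W RR=W


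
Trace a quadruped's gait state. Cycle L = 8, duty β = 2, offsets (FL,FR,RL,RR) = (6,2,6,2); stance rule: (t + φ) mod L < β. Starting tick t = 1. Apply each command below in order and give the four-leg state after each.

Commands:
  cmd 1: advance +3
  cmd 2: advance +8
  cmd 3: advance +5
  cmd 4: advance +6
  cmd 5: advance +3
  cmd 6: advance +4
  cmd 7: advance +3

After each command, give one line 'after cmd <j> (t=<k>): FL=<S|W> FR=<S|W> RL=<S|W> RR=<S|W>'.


start t=1: FL=W FR=W RL=W RR=W
cmd 1: advance +3 → t=4, phase=(2,6,2,6) → FL=W FR=W RL=W RR=W
cmd 2: advance +8 → t=12, phase=(2,6,2,6) → FL=W FR=W RL=W RR=W
cmd 3: advance +5 → t=17, phase=(7,3,7,3) → FL=W FR=W RL=W RR=W
cmd 4: advance +6 → t=23, phase=(5,1,5,1) → FL=W FR=S RL=W RR=S
cmd 5: advance +3 → t=26, phase=(0,4,0,4) → FL=S FR=W RL=S RR=W
cmd 6: advance +4 → t=30, phase=(4,0,4,0) → FL=W FR=S RL=W RR=S
cmd 7: advance +3 → t=33, phase=(7,3,7,3) → FL=W FR=W RL=W RR=W

after cmd 1 (t=4): FL=W FR=W RL=W RR=W
after cmd 2 (t=12): FL=W FR=W RL=W RR=W
after cmd 3 (t=17): FL=W FR=W RL=W RR=W
after cmd 4 (t=23): FL=W FR=S RL=W RR=S
after cmd 5 (t=26): FL=S FR=W RL=S RR=W
after cmd 6 (t=30): FL=W FR=S RL=W RR=S
after cmd 7 (t=33): FL=W FR=W RL=W RR=W


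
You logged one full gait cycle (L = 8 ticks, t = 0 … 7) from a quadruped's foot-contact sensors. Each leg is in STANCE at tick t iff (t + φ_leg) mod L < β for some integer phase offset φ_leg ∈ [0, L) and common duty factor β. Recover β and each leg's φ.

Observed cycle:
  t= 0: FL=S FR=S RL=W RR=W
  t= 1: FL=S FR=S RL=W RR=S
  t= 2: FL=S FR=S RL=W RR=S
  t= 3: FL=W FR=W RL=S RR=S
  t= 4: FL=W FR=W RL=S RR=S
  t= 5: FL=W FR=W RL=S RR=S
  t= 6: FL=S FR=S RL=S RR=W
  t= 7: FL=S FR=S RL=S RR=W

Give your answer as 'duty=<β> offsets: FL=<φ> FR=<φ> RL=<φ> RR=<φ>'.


duty β = stance ticks per leg = 5
FL: stance ticks = 5; W→S at t=6 → φ=2
FR: stance ticks = 5; W→S at t=6 → φ=2
RL: stance ticks = 5; W→S at t=3 → φ=5
RR: stance ticks = 5; W→S at t=1 → φ=7

duty=5 offsets: FL=2 FR=2 RL=5 RR=7


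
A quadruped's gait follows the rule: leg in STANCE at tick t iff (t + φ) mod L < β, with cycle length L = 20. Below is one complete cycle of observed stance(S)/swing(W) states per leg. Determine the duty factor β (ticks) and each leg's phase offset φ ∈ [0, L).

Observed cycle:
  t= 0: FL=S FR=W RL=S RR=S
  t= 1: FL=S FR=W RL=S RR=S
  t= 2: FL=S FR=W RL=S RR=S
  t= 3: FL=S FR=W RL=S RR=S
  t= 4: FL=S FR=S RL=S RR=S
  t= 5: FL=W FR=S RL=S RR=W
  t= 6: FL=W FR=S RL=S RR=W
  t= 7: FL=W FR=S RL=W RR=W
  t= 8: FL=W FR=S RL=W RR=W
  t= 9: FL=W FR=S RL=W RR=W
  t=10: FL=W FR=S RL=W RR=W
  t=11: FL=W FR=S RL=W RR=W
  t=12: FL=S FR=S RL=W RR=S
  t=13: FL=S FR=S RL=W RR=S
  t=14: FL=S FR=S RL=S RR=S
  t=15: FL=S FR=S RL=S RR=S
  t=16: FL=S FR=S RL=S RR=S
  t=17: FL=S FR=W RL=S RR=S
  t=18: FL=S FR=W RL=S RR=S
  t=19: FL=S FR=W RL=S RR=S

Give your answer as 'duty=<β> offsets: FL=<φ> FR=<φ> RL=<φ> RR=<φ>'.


duty β = stance ticks per leg = 13
FL: stance ticks = 13; W→S at t=12 → φ=8
FR: stance ticks = 13; W→S at t=4 → φ=16
RL: stance ticks = 13; W→S at t=14 → φ=6
RR: stance ticks = 13; W→S at t=12 → φ=8

duty=13 offsets: FL=8 FR=16 RL=6 RR=8


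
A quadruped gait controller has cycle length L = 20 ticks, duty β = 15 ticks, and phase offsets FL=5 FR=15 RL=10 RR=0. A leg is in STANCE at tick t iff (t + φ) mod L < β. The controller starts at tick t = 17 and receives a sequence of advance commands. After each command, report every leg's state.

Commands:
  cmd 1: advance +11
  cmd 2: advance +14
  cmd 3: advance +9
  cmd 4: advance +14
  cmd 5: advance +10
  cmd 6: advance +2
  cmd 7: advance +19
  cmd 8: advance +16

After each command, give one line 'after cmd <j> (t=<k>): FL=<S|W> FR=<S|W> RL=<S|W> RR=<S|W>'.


start t=17: FL=S FR=S RL=S RR=W
cmd 1: advance +11 → t=28, phase=(13,3,18,8) → FL=S FR=S RL=W RR=S
cmd 2: advance +14 → t=42, phase=(7,17,12,2) → FL=S FR=W RL=S RR=S
cmd 3: advance +9 → t=51, phase=(16,6,1,11) → FL=W FR=S RL=S RR=S
cmd 4: advance +14 → t=65, phase=(10,0,15,5) → FL=S FR=S RL=W RR=S
cmd 5: advance +10 → t=75, phase=(0,10,5,15) → FL=S FR=S RL=S RR=W
cmd 6: advance +2 → t=77, phase=(2,12,7,17) → FL=S FR=S RL=S RR=W
cmd 7: advance +19 → t=96, phase=(1,11,6,16) → FL=S FR=S RL=S RR=W
cmd 8: advance +16 → t=112, phase=(17,7,2,12) → FL=W FR=S RL=S RR=S

after cmd 1 (t=28): FL=S FR=S RL=W RR=S
after cmd 2 (t=42): FL=S FR=W RL=S RR=S
after cmd 3 (t=51): FL=W FR=S RL=S RR=S
after cmd 4 (t=65): FL=S FR=S RL=W RR=S
after cmd 5 (t=75): FL=S FR=S RL=S RR=W
after cmd 6 (t=77): FL=S FR=S RL=S RR=W
after cmd 7 (t=96): FL=S FR=S RL=S RR=W
after cmd 8 (t=112): FL=W FR=S RL=S RR=S


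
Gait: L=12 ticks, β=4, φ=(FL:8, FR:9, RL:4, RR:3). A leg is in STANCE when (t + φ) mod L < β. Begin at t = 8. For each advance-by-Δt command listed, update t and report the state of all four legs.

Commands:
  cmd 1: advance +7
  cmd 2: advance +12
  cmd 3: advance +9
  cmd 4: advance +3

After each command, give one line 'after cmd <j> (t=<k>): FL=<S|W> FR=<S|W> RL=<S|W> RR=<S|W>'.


after cmd 1 (t=15): FL=W FR=S RL=W RR=W
after cmd 2 (t=27): FL=W FR=S RL=W RR=W
after cmd 3 (t=36): FL=W FR=W RL=W RR=S
after cmd 4 (t=39): FL=W FR=S RL=W RR=W

start t=8: FL=W FR=W RL=S RR=W
cmd 1: advance +7 → t=15, phase=(11,0,7,6) → FL=W FR=S RL=W RR=W
cmd 2: advance +12 → t=27, phase=(11,0,7,6) → FL=W FR=S RL=W RR=W
cmd 3: advance +9 → t=36, phase=(8,9,4,3) → FL=W FR=W RL=W RR=S
cmd 4: advance +3 → t=39, phase=(11,0,7,6) → FL=W FR=S RL=W RR=W


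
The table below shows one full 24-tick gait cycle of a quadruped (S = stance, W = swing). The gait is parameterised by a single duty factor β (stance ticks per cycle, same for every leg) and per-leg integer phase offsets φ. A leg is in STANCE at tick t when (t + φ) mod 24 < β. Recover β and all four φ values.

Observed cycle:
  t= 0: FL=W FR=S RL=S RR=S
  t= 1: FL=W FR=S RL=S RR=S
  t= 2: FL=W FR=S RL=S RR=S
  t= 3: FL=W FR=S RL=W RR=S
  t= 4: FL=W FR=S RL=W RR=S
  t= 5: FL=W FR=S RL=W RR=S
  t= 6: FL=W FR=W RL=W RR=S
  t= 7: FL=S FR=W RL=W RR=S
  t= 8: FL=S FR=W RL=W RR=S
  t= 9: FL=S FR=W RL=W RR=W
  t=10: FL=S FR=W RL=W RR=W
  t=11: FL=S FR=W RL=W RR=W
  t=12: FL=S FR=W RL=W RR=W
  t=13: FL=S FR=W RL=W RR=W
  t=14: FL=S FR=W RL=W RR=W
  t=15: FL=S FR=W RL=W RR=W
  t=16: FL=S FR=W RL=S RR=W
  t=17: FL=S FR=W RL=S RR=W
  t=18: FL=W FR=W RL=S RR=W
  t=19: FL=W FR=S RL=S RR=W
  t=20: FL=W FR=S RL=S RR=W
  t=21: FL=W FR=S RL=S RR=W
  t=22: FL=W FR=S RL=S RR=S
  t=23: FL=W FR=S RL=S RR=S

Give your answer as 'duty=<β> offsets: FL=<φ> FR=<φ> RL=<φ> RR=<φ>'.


duty=11 offsets: FL=17 FR=5 RL=8 RR=2

duty β = stance ticks per leg = 11
FL: stance ticks = 11; W→S at t=7 → φ=17
FR: stance ticks = 11; W→S at t=19 → φ=5
RL: stance ticks = 11; W→S at t=16 → φ=8
RR: stance ticks = 11; W→S at t=22 → φ=2


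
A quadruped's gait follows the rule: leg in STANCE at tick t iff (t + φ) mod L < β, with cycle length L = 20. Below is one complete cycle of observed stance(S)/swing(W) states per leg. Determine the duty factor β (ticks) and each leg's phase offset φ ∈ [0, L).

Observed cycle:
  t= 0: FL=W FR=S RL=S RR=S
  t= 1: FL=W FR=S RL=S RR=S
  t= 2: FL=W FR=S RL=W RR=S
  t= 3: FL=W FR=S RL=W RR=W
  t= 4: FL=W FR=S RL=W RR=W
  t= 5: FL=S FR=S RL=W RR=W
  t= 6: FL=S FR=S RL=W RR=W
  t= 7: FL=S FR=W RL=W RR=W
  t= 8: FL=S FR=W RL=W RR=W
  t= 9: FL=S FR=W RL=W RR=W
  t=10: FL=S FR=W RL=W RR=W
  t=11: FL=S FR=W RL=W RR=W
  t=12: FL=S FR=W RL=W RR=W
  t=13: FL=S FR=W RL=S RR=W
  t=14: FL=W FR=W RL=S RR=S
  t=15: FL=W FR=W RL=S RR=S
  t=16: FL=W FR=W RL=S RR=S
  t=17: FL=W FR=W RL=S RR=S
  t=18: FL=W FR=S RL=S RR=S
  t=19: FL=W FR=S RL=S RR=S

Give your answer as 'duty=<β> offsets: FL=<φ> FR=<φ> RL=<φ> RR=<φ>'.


duty=9 offsets: FL=15 FR=2 RL=7 RR=6

duty β = stance ticks per leg = 9
FL: stance ticks = 9; W→S at t=5 → φ=15
FR: stance ticks = 9; W→S at t=18 → φ=2
RL: stance ticks = 9; W→S at t=13 → φ=7
RR: stance ticks = 9; W→S at t=14 → φ=6


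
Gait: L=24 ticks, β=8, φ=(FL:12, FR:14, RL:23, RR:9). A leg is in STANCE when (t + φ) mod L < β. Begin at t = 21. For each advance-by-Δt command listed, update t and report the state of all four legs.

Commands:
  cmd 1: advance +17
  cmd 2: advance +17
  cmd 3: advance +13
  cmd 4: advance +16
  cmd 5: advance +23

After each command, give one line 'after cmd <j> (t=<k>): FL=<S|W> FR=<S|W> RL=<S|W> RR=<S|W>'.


start t=21: FL=W FR=W RL=W RR=S
cmd 1: advance +17 → t=38, phase=(2,4,13,23) → FL=S FR=S RL=W RR=W
cmd 2: advance +17 → t=55, phase=(19,21,6,16) → FL=W FR=W RL=S RR=W
cmd 3: advance +13 → t=68, phase=(8,10,19,5) → FL=W FR=W RL=W RR=S
cmd 4: advance +16 → t=84, phase=(0,2,11,21) → FL=S FR=S RL=W RR=W
cmd 5: advance +23 → t=107, phase=(23,1,10,20) → FL=W FR=S RL=W RR=W

after cmd 1 (t=38): FL=S FR=S RL=W RR=W
after cmd 2 (t=55): FL=W FR=W RL=S RR=W
after cmd 3 (t=68): FL=W FR=W RL=W RR=S
after cmd 4 (t=84): FL=S FR=S RL=W RR=W
after cmd 5 (t=107): FL=W FR=S RL=W RR=W


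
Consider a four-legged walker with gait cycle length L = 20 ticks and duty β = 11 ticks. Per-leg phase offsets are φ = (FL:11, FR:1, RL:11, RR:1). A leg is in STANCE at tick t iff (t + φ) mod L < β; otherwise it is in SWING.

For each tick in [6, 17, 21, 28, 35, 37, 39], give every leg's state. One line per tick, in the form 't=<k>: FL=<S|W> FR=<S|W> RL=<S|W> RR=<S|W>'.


t=6: phase=(17,7,17,7) vs β=11 → FL=W FR=S RL=W RR=S
t=17: phase=(8,18,8,18) vs β=11 → FL=S FR=W RL=S RR=W
t=21: phase=(12,2,12,2) vs β=11 → FL=W FR=S RL=W RR=S
t=28: phase=(19,9,19,9) vs β=11 → FL=W FR=S RL=W RR=S
t=35: phase=(6,16,6,16) vs β=11 → FL=S FR=W RL=S RR=W
t=37: phase=(8,18,8,18) vs β=11 → FL=S FR=W RL=S RR=W
t=39: phase=(10,0,10,0) vs β=11 → FL=S FR=S RL=S RR=S

t=6: FL=W FR=S RL=W RR=S
t=17: FL=S FR=W RL=S RR=W
t=21: FL=W FR=S RL=W RR=S
t=28: FL=W FR=S RL=W RR=S
t=35: FL=S FR=W RL=S RR=W
t=37: FL=S FR=W RL=S RR=W
t=39: FL=S FR=S RL=S RR=S


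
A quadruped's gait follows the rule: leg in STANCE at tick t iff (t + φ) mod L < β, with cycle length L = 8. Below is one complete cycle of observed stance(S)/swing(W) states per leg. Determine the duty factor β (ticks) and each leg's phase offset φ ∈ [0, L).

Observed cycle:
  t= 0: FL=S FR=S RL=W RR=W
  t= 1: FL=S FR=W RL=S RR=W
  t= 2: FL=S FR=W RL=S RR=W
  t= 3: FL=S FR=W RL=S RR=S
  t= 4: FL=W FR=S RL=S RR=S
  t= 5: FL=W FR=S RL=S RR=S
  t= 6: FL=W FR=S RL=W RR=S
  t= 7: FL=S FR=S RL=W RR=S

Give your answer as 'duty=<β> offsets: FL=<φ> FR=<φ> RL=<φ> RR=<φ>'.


duty β = stance ticks per leg = 5
FL: stance ticks = 5; W→S at t=7 → φ=1
FR: stance ticks = 5; W→S at t=4 → φ=4
RL: stance ticks = 5; W→S at t=1 → φ=7
RR: stance ticks = 5; W→S at t=3 → φ=5

duty=5 offsets: FL=1 FR=4 RL=7 RR=5


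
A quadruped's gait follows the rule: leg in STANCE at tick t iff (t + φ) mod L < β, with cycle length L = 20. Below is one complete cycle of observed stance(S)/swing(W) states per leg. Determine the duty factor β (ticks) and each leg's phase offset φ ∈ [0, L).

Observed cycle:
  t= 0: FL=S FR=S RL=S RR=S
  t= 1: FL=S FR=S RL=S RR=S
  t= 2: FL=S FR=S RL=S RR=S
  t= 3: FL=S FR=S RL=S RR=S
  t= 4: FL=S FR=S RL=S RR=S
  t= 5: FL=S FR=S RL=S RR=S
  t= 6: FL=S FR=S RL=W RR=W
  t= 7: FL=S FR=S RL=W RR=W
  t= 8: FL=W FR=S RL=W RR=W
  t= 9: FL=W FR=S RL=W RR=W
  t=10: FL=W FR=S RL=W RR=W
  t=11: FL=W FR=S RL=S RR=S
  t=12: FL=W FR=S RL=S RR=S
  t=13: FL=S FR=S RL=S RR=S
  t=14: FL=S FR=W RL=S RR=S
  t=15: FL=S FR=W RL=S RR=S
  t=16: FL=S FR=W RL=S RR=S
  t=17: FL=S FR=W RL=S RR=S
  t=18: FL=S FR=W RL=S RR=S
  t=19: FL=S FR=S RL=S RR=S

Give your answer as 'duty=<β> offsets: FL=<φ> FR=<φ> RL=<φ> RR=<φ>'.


duty β = stance ticks per leg = 15
FL: stance ticks = 15; W→S at t=13 → φ=7
FR: stance ticks = 15; W→S at t=19 → φ=1
RL: stance ticks = 15; W→S at t=11 → φ=9
RR: stance ticks = 15; W→S at t=11 → φ=9

duty=15 offsets: FL=7 FR=1 RL=9 RR=9


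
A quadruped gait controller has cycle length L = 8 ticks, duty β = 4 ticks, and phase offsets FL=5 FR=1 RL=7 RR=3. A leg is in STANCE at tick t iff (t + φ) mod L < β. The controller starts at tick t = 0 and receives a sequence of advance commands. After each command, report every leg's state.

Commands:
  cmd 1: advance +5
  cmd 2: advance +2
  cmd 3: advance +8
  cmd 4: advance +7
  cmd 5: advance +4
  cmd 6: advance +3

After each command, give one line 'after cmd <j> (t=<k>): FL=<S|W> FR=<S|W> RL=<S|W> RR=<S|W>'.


start t=0: FL=W FR=S RL=W RR=S
cmd 1: advance +5 → t=5, phase=(2,6,4,0) → FL=S FR=W RL=W RR=S
cmd 2: advance +2 → t=7, phase=(4,0,6,2) → FL=W FR=S RL=W RR=S
cmd 3: advance +8 → t=15, phase=(4,0,6,2) → FL=W FR=S RL=W RR=S
cmd 4: advance +7 → t=22, phase=(3,7,5,1) → FL=S FR=W RL=W RR=S
cmd 5: advance +4 → t=26, phase=(7,3,1,5) → FL=W FR=S RL=S RR=W
cmd 6: advance +3 → t=29, phase=(2,6,4,0) → FL=S FR=W RL=W RR=S

after cmd 1 (t=5): FL=S FR=W RL=W RR=S
after cmd 2 (t=7): FL=W FR=S RL=W RR=S
after cmd 3 (t=15): FL=W FR=S RL=W RR=S
after cmd 4 (t=22): FL=S FR=W RL=W RR=S
after cmd 5 (t=26): FL=W FR=S RL=S RR=W
after cmd 6 (t=29): FL=S FR=W RL=W RR=S


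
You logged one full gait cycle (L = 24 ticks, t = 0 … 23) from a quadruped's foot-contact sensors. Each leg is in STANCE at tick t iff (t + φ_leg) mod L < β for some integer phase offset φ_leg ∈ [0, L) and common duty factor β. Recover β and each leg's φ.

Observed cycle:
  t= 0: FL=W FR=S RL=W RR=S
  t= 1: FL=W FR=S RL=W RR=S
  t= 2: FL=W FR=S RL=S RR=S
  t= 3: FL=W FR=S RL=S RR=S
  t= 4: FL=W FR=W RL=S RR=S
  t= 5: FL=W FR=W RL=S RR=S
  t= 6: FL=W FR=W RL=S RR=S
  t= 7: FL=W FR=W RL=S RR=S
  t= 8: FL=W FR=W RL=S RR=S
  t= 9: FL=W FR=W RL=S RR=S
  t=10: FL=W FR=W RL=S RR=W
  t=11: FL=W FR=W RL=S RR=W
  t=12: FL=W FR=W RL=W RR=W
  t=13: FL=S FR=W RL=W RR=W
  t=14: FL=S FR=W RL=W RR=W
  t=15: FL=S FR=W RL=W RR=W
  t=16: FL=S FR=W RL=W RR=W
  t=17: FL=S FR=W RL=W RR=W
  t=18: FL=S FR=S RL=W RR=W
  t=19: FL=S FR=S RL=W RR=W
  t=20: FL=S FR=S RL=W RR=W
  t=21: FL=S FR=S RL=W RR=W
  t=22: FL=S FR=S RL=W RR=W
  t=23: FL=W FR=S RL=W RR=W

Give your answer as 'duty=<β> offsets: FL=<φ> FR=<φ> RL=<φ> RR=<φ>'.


duty=10 offsets: FL=11 FR=6 RL=22 RR=0

duty β = stance ticks per leg = 10
FL: stance ticks = 10; W→S at t=13 → φ=11
FR: stance ticks = 10; W→S at t=18 → φ=6
RL: stance ticks = 10; W→S at t=2 → φ=22
RR: stance ticks = 10; W→S at t=0 → φ=0


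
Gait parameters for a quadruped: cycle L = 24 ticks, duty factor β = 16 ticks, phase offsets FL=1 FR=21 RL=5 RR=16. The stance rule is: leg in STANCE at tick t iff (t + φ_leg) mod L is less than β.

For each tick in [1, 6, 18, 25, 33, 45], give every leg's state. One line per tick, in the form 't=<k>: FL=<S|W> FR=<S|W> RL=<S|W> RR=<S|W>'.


t=1: phase=(2,22,6,17) vs β=16 → FL=S FR=W RL=S RR=W
t=6: phase=(7,3,11,22) vs β=16 → FL=S FR=S RL=S RR=W
t=18: phase=(19,15,23,10) vs β=16 → FL=W FR=S RL=W RR=S
t=25: phase=(2,22,6,17) vs β=16 → FL=S FR=W RL=S RR=W
t=33: phase=(10,6,14,1) vs β=16 → FL=S FR=S RL=S RR=S
t=45: phase=(22,18,2,13) vs β=16 → FL=W FR=W RL=S RR=S

t=1: FL=S FR=W RL=S RR=W
t=6: FL=S FR=S RL=S RR=W
t=18: FL=W FR=S RL=W RR=S
t=25: FL=S FR=W RL=S RR=W
t=33: FL=S FR=S RL=S RR=S
t=45: FL=W FR=W RL=S RR=S


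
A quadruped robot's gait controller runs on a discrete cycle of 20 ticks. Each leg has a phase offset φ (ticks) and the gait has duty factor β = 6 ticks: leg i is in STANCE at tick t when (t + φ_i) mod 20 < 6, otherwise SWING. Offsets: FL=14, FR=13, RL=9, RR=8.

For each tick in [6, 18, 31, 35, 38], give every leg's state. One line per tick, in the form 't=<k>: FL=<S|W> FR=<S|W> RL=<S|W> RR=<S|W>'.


t=6: FL=S FR=W RL=W RR=W
t=18: FL=W FR=W RL=W RR=W
t=31: FL=S FR=S RL=S RR=W
t=35: FL=W FR=W RL=S RR=S
t=38: FL=W FR=W RL=W RR=W

t=6: phase=(0,19,15,14) vs β=6 → FL=S FR=W RL=W RR=W
t=18: phase=(12,11,7,6) vs β=6 → FL=W FR=W RL=W RR=W
t=31: phase=(5,4,0,19) vs β=6 → FL=S FR=S RL=S RR=W
t=35: phase=(9,8,4,3) vs β=6 → FL=W FR=W RL=S RR=S
t=38: phase=(12,11,7,6) vs β=6 → FL=W FR=W RL=W RR=W


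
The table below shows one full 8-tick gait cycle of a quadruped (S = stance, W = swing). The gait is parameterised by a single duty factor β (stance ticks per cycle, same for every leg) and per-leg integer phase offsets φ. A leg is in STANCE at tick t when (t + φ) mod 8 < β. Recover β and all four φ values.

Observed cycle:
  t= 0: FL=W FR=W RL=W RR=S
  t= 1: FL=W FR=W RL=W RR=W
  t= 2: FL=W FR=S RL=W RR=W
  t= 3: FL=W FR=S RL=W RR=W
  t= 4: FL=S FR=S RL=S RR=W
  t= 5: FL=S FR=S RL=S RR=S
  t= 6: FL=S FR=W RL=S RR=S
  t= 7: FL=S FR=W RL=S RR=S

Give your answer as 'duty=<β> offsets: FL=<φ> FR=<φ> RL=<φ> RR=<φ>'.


duty=4 offsets: FL=4 FR=6 RL=4 RR=3

duty β = stance ticks per leg = 4
FL: stance ticks = 4; W→S at t=4 → φ=4
FR: stance ticks = 4; W→S at t=2 → φ=6
RL: stance ticks = 4; W→S at t=4 → φ=4
RR: stance ticks = 4; W→S at t=5 → φ=3


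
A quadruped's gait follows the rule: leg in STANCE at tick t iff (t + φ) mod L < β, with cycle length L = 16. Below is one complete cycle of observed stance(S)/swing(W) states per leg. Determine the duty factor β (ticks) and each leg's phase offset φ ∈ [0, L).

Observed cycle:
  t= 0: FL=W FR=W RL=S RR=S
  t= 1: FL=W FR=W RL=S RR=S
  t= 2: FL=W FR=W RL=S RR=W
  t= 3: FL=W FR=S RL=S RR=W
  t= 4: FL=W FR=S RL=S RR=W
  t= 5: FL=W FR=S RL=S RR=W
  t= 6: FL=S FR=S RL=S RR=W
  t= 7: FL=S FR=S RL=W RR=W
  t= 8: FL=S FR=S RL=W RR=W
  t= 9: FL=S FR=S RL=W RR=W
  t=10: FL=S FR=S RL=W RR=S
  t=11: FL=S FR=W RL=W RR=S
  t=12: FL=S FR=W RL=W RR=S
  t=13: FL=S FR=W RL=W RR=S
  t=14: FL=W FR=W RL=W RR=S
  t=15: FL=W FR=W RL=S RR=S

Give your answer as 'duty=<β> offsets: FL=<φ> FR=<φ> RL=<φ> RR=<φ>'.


duty=8 offsets: FL=10 FR=13 RL=1 RR=6

duty β = stance ticks per leg = 8
FL: stance ticks = 8; W→S at t=6 → φ=10
FR: stance ticks = 8; W→S at t=3 → φ=13
RL: stance ticks = 8; W→S at t=15 → φ=1
RR: stance ticks = 8; W→S at t=10 → φ=6


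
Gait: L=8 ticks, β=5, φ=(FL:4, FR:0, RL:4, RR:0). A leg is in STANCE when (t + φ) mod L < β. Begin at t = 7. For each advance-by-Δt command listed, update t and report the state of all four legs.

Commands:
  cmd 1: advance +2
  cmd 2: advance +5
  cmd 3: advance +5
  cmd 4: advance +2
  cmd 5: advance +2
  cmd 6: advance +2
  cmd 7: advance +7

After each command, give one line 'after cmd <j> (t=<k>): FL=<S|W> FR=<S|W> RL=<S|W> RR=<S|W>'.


after cmd 1 (t=9): FL=W FR=S RL=W RR=S
after cmd 2 (t=14): FL=S FR=W RL=S RR=W
after cmd 3 (t=19): FL=W FR=S RL=W RR=S
after cmd 4 (t=21): FL=S FR=W RL=S RR=W
after cmd 5 (t=23): FL=S FR=W RL=S RR=W
after cmd 6 (t=25): FL=W FR=S RL=W RR=S
after cmd 7 (t=32): FL=S FR=S RL=S RR=S

start t=7: FL=S FR=W RL=S RR=W
cmd 1: advance +2 → t=9, phase=(5,1,5,1) → FL=W FR=S RL=W RR=S
cmd 2: advance +5 → t=14, phase=(2,6,2,6) → FL=S FR=W RL=S RR=W
cmd 3: advance +5 → t=19, phase=(7,3,7,3) → FL=W FR=S RL=W RR=S
cmd 4: advance +2 → t=21, phase=(1,5,1,5) → FL=S FR=W RL=S RR=W
cmd 5: advance +2 → t=23, phase=(3,7,3,7) → FL=S FR=W RL=S RR=W
cmd 6: advance +2 → t=25, phase=(5,1,5,1) → FL=W FR=S RL=W RR=S
cmd 7: advance +7 → t=32, phase=(4,0,4,0) → FL=S FR=S RL=S RR=S


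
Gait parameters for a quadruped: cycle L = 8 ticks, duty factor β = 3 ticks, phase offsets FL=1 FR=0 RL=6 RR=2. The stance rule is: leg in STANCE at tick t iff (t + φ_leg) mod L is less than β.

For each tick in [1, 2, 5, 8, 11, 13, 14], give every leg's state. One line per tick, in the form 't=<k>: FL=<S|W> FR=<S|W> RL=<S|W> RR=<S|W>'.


t=1: FL=S FR=S RL=W RR=W
t=2: FL=W FR=S RL=S RR=W
t=5: FL=W FR=W RL=W RR=W
t=8: FL=S FR=S RL=W RR=S
t=11: FL=W FR=W RL=S RR=W
t=13: FL=W FR=W RL=W RR=W
t=14: FL=W FR=W RL=W RR=S

t=1: phase=(2,1,7,3) vs β=3 → FL=S FR=S RL=W RR=W
t=2: phase=(3,2,0,4) vs β=3 → FL=W FR=S RL=S RR=W
t=5: phase=(6,5,3,7) vs β=3 → FL=W FR=W RL=W RR=W
t=8: phase=(1,0,6,2) vs β=3 → FL=S FR=S RL=W RR=S
t=11: phase=(4,3,1,5) vs β=3 → FL=W FR=W RL=S RR=W
t=13: phase=(6,5,3,7) vs β=3 → FL=W FR=W RL=W RR=W
t=14: phase=(7,6,4,0) vs β=3 → FL=W FR=W RL=W RR=S


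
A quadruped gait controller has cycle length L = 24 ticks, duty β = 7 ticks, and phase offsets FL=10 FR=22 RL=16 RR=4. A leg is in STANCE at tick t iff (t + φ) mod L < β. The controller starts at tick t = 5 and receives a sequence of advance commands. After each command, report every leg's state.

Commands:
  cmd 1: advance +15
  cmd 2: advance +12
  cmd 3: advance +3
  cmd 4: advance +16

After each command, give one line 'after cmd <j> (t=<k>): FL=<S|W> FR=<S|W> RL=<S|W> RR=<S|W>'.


after cmd 1 (t=20): FL=S FR=W RL=W RR=S
after cmd 2 (t=32): FL=W FR=S RL=S RR=W
after cmd 3 (t=35): FL=W FR=W RL=S RR=W
after cmd 4 (t=51): FL=W FR=S RL=W RR=W

start t=5: FL=W FR=S RL=W RR=W
cmd 1: advance +15 → t=20, phase=(6,18,12,0) → FL=S FR=W RL=W RR=S
cmd 2: advance +12 → t=32, phase=(18,6,0,12) → FL=W FR=S RL=S RR=W
cmd 3: advance +3 → t=35, phase=(21,9,3,15) → FL=W FR=W RL=S RR=W
cmd 4: advance +16 → t=51, phase=(13,1,19,7) → FL=W FR=S RL=W RR=W


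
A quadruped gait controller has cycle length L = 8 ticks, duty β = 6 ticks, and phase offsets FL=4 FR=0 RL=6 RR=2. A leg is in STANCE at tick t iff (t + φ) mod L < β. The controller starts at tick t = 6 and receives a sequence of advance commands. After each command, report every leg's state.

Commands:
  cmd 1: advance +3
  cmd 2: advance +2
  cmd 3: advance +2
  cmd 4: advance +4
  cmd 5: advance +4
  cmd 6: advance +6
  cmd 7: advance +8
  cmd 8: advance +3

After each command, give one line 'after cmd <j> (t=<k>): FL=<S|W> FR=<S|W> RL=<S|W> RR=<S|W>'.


start t=6: FL=S FR=W RL=S RR=S
cmd 1: advance +3 → t=9, phase=(5,1,7,3) → FL=S FR=S RL=W RR=S
cmd 2: advance +2 → t=11, phase=(7,3,1,5) → FL=W FR=S RL=S RR=S
cmd 3: advance +2 → t=13, phase=(1,5,3,7) → FL=S FR=S RL=S RR=W
cmd 4: advance +4 → t=17, phase=(5,1,7,3) → FL=S FR=S RL=W RR=S
cmd 5: advance +4 → t=21, phase=(1,5,3,7) → FL=S FR=S RL=S RR=W
cmd 6: advance +6 → t=27, phase=(7,3,1,5) → FL=W FR=S RL=S RR=S
cmd 7: advance +8 → t=35, phase=(7,3,1,5) → FL=W FR=S RL=S RR=S
cmd 8: advance +3 → t=38, phase=(2,6,4,0) → FL=S FR=W RL=S RR=S

after cmd 1 (t=9): FL=S FR=S RL=W RR=S
after cmd 2 (t=11): FL=W FR=S RL=S RR=S
after cmd 3 (t=13): FL=S FR=S RL=S RR=W
after cmd 4 (t=17): FL=S FR=S RL=W RR=S
after cmd 5 (t=21): FL=S FR=S RL=S RR=W
after cmd 6 (t=27): FL=W FR=S RL=S RR=S
after cmd 7 (t=35): FL=W FR=S RL=S RR=S
after cmd 8 (t=38): FL=S FR=W RL=S RR=S


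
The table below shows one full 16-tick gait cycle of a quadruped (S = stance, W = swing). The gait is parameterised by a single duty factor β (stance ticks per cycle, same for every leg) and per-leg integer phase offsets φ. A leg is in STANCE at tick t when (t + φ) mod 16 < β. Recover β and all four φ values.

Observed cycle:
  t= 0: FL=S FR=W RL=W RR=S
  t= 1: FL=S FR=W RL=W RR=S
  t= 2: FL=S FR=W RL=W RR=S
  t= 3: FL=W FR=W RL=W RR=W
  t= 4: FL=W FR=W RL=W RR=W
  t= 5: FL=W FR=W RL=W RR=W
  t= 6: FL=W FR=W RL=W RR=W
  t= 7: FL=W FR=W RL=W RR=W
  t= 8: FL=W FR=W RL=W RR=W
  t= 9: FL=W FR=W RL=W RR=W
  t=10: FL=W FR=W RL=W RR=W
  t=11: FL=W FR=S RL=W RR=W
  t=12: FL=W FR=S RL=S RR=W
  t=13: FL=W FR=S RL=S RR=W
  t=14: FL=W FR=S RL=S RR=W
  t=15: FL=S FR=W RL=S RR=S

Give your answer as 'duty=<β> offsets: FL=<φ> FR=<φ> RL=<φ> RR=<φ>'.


duty=4 offsets: FL=1 FR=5 RL=4 RR=1

duty β = stance ticks per leg = 4
FL: stance ticks = 4; W→S at t=15 → φ=1
FR: stance ticks = 4; W→S at t=11 → φ=5
RL: stance ticks = 4; W→S at t=12 → φ=4
RR: stance ticks = 4; W→S at t=15 → φ=1


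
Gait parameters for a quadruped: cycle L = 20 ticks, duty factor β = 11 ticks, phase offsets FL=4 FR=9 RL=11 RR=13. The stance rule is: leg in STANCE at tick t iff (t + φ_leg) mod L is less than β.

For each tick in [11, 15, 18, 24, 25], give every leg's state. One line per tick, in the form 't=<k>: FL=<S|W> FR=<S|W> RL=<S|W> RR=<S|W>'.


t=11: FL=W FR=S RL=S RR=S
t=15: FL=W FR=S RL=S RR=S
t=18: FL=S FR=S RL=S RR=W
t=24: FL=S FR=W RL=W RR=W
t=25: FL=S FR=W RL=W RR=W

t=11: phase=(15,0,2,4) vs β=11 → FL=W FR=S RL=S RR=S
t=15: phase=(19,4,6,8) vs β=11 → FL=W FR=S RL=S RR=S
t=18: phase=(2,7,9,11) vs β=11 → FL=S FR=S RL=S RR=W
t=24: phase=(8,13,15,17) vs β=11 → FL=S FR=W RL=W RR=W
t=25: phase=(9,14,16,18) vs β=11 → FL=S FR=W RL=W RR=W


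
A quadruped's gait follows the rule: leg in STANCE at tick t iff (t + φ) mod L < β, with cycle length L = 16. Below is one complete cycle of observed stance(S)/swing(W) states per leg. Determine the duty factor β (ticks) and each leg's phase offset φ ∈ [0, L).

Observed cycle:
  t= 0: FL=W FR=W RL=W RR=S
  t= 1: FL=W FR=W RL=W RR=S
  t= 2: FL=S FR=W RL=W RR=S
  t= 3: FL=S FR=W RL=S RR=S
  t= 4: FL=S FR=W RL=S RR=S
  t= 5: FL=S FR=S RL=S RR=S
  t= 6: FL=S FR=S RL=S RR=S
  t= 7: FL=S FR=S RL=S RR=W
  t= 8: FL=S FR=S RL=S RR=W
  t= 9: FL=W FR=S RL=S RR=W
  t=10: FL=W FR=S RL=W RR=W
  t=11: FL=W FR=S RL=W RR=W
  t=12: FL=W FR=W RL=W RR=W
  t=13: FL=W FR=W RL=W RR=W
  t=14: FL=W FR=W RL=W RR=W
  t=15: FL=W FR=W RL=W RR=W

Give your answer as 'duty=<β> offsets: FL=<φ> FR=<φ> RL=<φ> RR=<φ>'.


duty=7 offsets: FL=14 FR=11 RL=13 RR=0

duty β = stance ticks per leg = 7
FL: stance ticks = 7; W→S at t=2 → φ=14
FR: stance ticks = 7; W→S at t=5 → φ=11
RL: stance ticks = 7; W→S at t=3 → φ=13
RR: stance ticks = 7; W→S at t=0 → φ=0


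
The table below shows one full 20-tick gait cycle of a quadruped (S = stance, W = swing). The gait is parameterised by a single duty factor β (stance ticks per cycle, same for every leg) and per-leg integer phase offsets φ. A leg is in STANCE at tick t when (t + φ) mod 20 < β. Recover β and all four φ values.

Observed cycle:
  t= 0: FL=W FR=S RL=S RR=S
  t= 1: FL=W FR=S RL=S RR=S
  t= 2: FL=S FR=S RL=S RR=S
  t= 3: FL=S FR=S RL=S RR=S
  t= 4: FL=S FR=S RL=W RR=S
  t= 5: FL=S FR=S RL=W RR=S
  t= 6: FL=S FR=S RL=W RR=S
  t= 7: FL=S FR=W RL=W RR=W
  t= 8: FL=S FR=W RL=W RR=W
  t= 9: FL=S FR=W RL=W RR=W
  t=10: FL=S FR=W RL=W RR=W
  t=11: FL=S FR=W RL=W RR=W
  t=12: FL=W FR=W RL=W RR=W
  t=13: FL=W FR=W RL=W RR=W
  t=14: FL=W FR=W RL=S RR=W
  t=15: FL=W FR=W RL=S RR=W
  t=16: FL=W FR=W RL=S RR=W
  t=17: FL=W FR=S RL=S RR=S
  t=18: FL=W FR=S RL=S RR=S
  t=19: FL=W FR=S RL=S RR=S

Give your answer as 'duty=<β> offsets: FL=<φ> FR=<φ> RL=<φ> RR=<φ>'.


duty=10 offsets: FL=18 FR=3 RL=6 RR=3

duty β = stance ticks per leg = 10
FL: stance ticks = 10; W→S at t=2 → φ=18
FR: stance ticks = 10; W→S at t=17 → φ=3
RL: stance ticks = 10; W→S at t=14 → φ=6
RR: stance ticks = 10; W→S at t=17 → φ=3


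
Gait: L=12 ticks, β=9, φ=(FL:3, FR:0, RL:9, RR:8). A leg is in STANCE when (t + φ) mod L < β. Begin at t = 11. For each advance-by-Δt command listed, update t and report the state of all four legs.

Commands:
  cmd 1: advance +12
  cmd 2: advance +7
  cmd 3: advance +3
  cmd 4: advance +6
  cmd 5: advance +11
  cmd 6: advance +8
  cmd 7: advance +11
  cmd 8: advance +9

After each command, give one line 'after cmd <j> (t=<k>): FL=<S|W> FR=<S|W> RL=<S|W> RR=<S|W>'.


after cmd 1 (t=23): FL=S FR=W RL=S RR=S
after cmd 2 (t=30): FL=W FR=S RL=S RR=S
after cmd 3 (t=33): FL=S FR=W RL=S RR=S
after cmd 4 (t=39): FL=S FR=S RL=S RR=W
after cmd 5 (t=50): FL=S FR=S RL=W RR=W
after cmd 6 (t=58): FL=S FR=W RL=S RR=S
after cmd 7 (t=69): FL=S FR=W RL=S RR=S
after cmd 8 (t=78): FL=W FR=S RL=S RR=S

start t=11: FL=S FR=W RL=S RR=S
cmd 1: advance +12 → t=23, phase=(2,11,8,7) → FL=S FR=W RL=S RR=S
cmd 2: advance +7 → t=30, phase=(9,6,3,2) → FL=W FR=S RL=S RR=S
cmd 3: advance +3 → t=33, phase=(0,9,6,5) → FL=S FR=W RL=S RR=S
cmd 4: advance +6 → t=39, phase=(6,3,0,11) → FL=S FR=S RL=S RR=W
cmd 5: advance +11 → t=50, phase=(5,2,11,10) → FL=S FR=S RL=W RR=W
cmd 6: advance +8 → t=58, phase=(1,10,7,6) → FL=S FR=W RL=S RR=S
cmd 7: advance +11 → t=69, phase=(0,9,6,5) → FL=S FR=W RL=S RR=S
cmd 8: advance +9 → t=78, phase=(9,6,3,2) → FL=W FR=S RL=S RR=S


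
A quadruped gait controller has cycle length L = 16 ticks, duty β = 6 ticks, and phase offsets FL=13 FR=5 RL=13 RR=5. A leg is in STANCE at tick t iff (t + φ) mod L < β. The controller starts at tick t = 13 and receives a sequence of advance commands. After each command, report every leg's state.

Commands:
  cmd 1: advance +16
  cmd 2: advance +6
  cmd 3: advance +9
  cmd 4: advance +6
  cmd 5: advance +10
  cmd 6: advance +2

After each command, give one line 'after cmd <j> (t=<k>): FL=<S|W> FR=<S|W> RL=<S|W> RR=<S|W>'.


after cmd 1 (t=29): FL=W FR=S RL=W RR=S
after cmd 2 (t=35): FL=S FR=W RL=S RR=W
after cmd 3 (t=44): FL=W FR=S RL=W RR=S
after cmd 4 (t=50): FL=W FR=W RL=W RR=W
after cmd 5 (t=60): FL=W FR=S RL=W RR=S
after cmd 6 (t=62): FL=W FR=S RL=W RR=S

start t=13: FL=W FR=S RL=W RR=S
cmd 1: advance +16 → t=29, phase=(10,2,10,2) → FL=W FR=S RL=W RR=S
cmd 2: advance +6 → t=35, phase=(0,8,0,8) → FL=S FR=W RL=S RR=W
cmd 3: advance +9 → t=44, phase=(9,1,9,1) → FL=W FR=S RL=W RR=S
cmd 4: advance +6 → t=50, phase=(15,7,15,7) → FL=W FR=W RL=W RR=W
cmd 5: advance +10 → t=60, phase=(9,1,9,1) → FL=W FR=S RL=W RR=S
cmd 6: advance +2 → t=62, phase=(11,3,11,3) → FL=W FR=S RL=W RR=S


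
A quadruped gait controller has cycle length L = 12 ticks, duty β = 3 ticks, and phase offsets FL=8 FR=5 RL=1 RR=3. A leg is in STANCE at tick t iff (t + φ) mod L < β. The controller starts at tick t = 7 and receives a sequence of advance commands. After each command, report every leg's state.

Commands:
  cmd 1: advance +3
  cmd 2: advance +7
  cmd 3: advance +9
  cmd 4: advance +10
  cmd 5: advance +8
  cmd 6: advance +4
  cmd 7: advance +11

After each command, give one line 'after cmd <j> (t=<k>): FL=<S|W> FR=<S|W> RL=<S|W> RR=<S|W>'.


after cmd 1 (t=10): FL=W FR=W RL=W RR=S
after cmd 2 (t=17): FL=S FR=W RL=W RR=W
after cmd 3 (t=26): FL=W FR=W RL=W RR=W
after cmd 4 (t=36): FL=W FR=W RL=S RR=W
after cmd 5 (t=44): FL=W FR=S RL=W RR=W
after cmd 6 (t=48): FL=W FR=W RL=S RR=W
after cmd 7 (t=59): FL=W FR=W RL=S RR=S

start t=7: FL=W FR=S RL=W RR=W
cmd 1: advance +3 → t=10, phase=(6,3,11,1) → FL=W FR=W RL=W RR=S
cmd 2: advance +7 → t=17, phase=(1,10,6,8) → FL=S FR=W RL=W RR=W
cmd 3: advance +9 → t=26, phase=(10,7,3,5) → FL=W FR=W RL=W RR=W
cmd 4: advance +10 → t=36, phase=(8,5,1,3) → FL=W FR=W RL=S RR=W
cmd 5: advance +8 → t=44, phase=(4,1,9,11) → FL=W FR=S RL=W RR=W
cmd 6: advance +4 → t=48, phase=(8,5,1,3) → FL=W FR=W RL=S RR=W
cmd 7: advance +11 → t=59, phase=(7,4,0,2) → FL=W FR=W RL=S RR=S
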